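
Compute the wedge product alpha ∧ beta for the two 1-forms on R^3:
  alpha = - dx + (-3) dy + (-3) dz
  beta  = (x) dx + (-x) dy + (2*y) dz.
alpha ∧ beta = (4*x) dx ∧ dy + (3*x - 2*y) dx ∧ dz + (-3*x - 6*y) dy ∧ dz

Distribute the wedge, using dx_i ∧ dx_j = -dx_j ∧ dx_i and dx_i ∧ dx_i = 0. For each pair (i, j) with i < j, the coefficient of dx_i ∧ dx_j in alpha ∧ beta is (alpha_i * beta_j - alpha_j * beta_i). Collecting: alpha ∧ beta = (4*x) dx ∧ dy + (3*x - 2*y) dx ∧ dz + (-3*x - 6*y) dy ∧ dz.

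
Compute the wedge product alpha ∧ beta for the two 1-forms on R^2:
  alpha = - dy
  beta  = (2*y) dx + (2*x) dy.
alpha ∧ beta = (2*y) dx ∧ dy

Distribute the wedge, using dx_i ∧ dx_j = -dx_j ∧ dx_i and dx_i ∧ dx_i = 0. For each pair (i, j) with i < j, the coefficient of dx_i ∧ dx_j in alpha ∧ beta is (alpha_i * beta_j - alpha_j * beta_i). Collecting: alpha ∧ beta = (2*y) dx ∧ dy.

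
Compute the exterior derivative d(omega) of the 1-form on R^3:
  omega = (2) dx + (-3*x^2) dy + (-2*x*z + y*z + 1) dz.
d(omega) = (-6*x) dx ∧ dy + (-2*z) dx ∧ dz + (z) dy ∧ dz

For a 1-form omega = sum_i f_i dx_i, the exterior derivative is
  d(omega) = sum_{i < j} (∂f_j/∂x_i - ∂f_i/∂x_j) dx_i ∧ dx_j.
  coefficient of dx ∧ dy: ∂f_2/∂x - ∂f_1/∂y = ∂(-3*x^2)/∂x - ∂(2)/∂y = -6*x
  coefficient of dx ∧ dz: ∂f_3/∂x - ∂f_1/∂z = ∂(-2*x*z + y*z + 1)/∂x - ∂(2)/∂z = -2*z
  coefficient of dy ∧ dz: ∂f_3/∂y - ∂f_2/∂z = ∂(-2*x*z + y*z + 1)/∂y - ∂(-3*x^2)/∂z = z
Assembling: d(omega) = (-6*x) dx ∧ dy + (-2*z) dx ∧ dz + (z) dy ∧ dz.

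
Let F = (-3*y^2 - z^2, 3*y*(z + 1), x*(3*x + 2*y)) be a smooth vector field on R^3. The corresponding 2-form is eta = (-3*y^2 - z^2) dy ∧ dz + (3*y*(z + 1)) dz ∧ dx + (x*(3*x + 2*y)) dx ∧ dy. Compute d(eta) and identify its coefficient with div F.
d(eta) = (3*z + 3) dx ∧ dy ∧ dz; div F = 3*z + 3

For a 2-form in R^3 of the form above, applying d gives a 3-form with coefficient ∂P/∂x + ∂Q/∂y + ∂R/∂z:
  ∂P/∂x = 0
  ∂Q/∂y = 3*z + 3
  ∂R/∂z = 0
Sum = 3*z + 3, which is exactly div F.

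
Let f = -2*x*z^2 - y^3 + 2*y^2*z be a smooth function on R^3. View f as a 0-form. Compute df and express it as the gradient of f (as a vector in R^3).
df = (-2*z^2) dx + (y*(-3*y + 4*z)) dy + (-4*x*z + 2*y^2) dz; grad f = (-2*z^2, y*(-3*y + 4*z), -4*x*z + 2*y^2)

For a 0-form f, d f = (∂f/∂x) dx + (∂f/∂y) dy + (∂f/∂z) dz. The components of the vector representation are exactly the entries of grad f in Cartesian coordinates:
  ∂f/∂x = -2*z^2
  ∂f/∂y = y*(-3*y + 4*z)
  ∂f/∂z = -4*x*z + 2*y^2.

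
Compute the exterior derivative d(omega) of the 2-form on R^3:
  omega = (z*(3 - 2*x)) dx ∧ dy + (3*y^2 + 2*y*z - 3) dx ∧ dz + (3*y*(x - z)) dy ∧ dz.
d(omega) = (-2*x - 3*y - 2*z + 3) dx ∧ dy ∧ dz

For a 2-form omega = sum_{i<j} g_{ij} dx_i ∧ dx_j, the exterior derivative is
  d(omega) = sum_{i<j} d(g_{ij}) ∧ dx_i ∧ dx_j = sum_{i<j, k} (∂g_{ij}/∂x_k) dx_k ∧ dx_i ∧ dx_j.
Expand each term, using dx_k ∧ dx_i ∧ dx_j = sgn(permutation) dx_{(a)} ∧ dx_{(b)} ∧ dx_{(c)} with (a < b < c) sorted:
  d(z*(3 - 2*x)) includes (∂/∂z)(z*(3 - 2*x)) dz = (3 - 2*x) dz, which multiplied by dx ∧ dy gives (3 - 2*x) dx ∧ dy ∧ dz
  d(3*y^2 + 2*y*z - 3) includes (∂/∂y)(3*y^2 + 2*y*z - 3) dy = (6*y + 2*z) dy, which multiplied by dx ∧ dz gives (-6*y - 2*z) dx ∧ dy ∧ dz
  d(3*y*(x - z)) includes (∂/∂x)(3*y*(x - z)) dx = (3*y) dx, which multiplied by dy ∧ dz gives (3*y) dx ∧ dy ∧ dz
Collecting like 3-forms: d(omega) = (-2*x - 3*y - 2*z + 3) dx ∧ dy ∧ dz.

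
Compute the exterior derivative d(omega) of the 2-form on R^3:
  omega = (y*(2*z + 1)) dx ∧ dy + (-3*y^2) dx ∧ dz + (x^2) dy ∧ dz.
d(omega) = (2*x + 8*y) dx ∧ dy ∧ dz

For a 2-form omega = sum_{i<j} g_{ij} dx_i ∧ dx_j, the exterior derivative is
  d(omega) = sum_{i<j} d(g_{ij}) ∧ dx_i ∧ dx_j = sum_{i<j, k} (∂g_{ij}/∂x_k) dx_k ∧ dx_i ∧ dx_j.
Expand each term, using dx_k ∧ dx_i ∧ dx_j = sgn(permutation) dx_{(a)} ∧ dx_{(b)} ∧ dx_{(c)} with (a < b < c) sorted:
  d(y*(2*z + 1)) includes (∂/∂z)(y*(2*z + 1)) dz = (2*y) dz, which multiplied by dx ∧ dy gives (2*y) dx ∧ dy ∧ dz
  d(-3*y^2) includes (∂/∂y)(-3*y^2) dy = (-6*y) dy, which multiplied by dx ∧ dz gives (6*y) dx ∧ dy ∧ dz
  d(x^2) includes (∂/∂x)(x^2) dx = (2*x) dx, which multiplied by dy ∧ dz gives (2*x) dx ∧ dy ∧ dz
Collecting like 3-forms: d(omega) = (2*x + 8*y) dx ∧ dy ∧ dz.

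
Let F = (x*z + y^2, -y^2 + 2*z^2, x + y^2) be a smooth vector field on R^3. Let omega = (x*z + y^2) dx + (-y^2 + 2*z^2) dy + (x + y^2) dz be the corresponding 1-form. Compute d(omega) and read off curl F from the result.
d(omega) = (2*y - 4*z) dy ∧ dz + (x - 1) dz ∧ dx + (-2*y) dx ∧ dy; curl F = (2*y - 4*z, x - 1, -2*y)

d omega = sum_{i<j} (∂f_j/∂x_i - ∂f_i/∂x_j) dx_i ∧ dx_j. Under the identification (dy ∧ dz, dz ∧ dx, dx ∧ dy) ↔ (e_x, e_y, e_z), the coefficients are exactly the components of curl F. Compute:
  ∂R/∂y - ∂Q/∂z = (2*y) - (4*z) = 2*y - 4*z
  ∂P/∂z - ∂R/∂x = (x) - (1) = x - 1
  ∂Q/∂x - ∂P/∂y = (0) - (2*y) = -2*y.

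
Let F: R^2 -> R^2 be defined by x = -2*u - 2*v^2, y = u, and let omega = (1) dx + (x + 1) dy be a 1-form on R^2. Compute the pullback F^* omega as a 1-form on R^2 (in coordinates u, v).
F^* omega = (-2*u - 2*v^2 - 1) du + (-4*v) dv

Using F^*(f dg) = (f ∘ F) d(g ∘ F), substitute each coordinate x_i by F_i(u, v) in f_i, and replace dx_i by d F_i = (∂F_i/∂u) du + (∂F_i/∂v) dv.
  For the x component: f_1(F) = 1; d F_1 = (-2) du + (-4*v) dv
  For the y component: f_2(F) = -2*u - 2*v^2 + 1; d F_2 = (1) du + (0) dv
Combining and collecting du, dv coefficients:
  coeff of du: -2*u - 2*v^2 - 1
  coeff of dv: -4*v
F^* omega = (-2*u - 2*v^2 - 1) du + (-4*v) dv.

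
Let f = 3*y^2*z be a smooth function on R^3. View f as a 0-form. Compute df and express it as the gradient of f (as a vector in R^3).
df = (0) dx + (6*y*z) dy + (3*y^2) dz; grad f = (0, 6*y*z, 3*y^2)

For a 0-form f, d f = (∂f/∂x) dx + (∂f/∂y) dy + (∂f/∂z) dz. The components of the vector representation are exactly the entries of grad f in Cartesian coordinates:
  ∂f/∂x = 0
  ∂f/∂y = 6*y*z
  ∂f/∂z = 3*y^2.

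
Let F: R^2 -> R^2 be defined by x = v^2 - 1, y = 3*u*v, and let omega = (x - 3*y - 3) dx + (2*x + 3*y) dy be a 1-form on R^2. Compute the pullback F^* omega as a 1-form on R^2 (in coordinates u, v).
F^* omega = (3*v*(9*u*v + 2*v^2 - 2)) du + (27*u^2*v - 12*u*v^2 - 6*u + 2*v^3 - 8*v) dv

Using F^*(f dg) = (f ∘ F) d(g ∘ F), substitute each coordinate x_i by F_i(u, v) in f_i, and replace dx_i by d F_i = (∂F_i/∂u) du + (∂F_i/∂v) dv.
  For the x component: f_1(F) = -9*u*v + v^2 - 4; d F_1 = (0) du + (2*v) dv
  For the y component: f_2(F) = 9*u*v + 2*v^2 - 2; d F_2 = (3*v) du + (3*u) dv
Combining and collecting du, dv coefficients:
  coeff of du: 3*v*(9*u*v + 2*v^2 - 2)
  coeff of dv: 27*u^2*v - 12*u*v^2 - 6*u + 2*v^3 - 8*v
F^* omega = (3*v*(9*u*v + 2*v^2 - 2)) du + (27*u^2*v - 12*u*v^2 - 6*u + 2*v^3 - 8*v) dv.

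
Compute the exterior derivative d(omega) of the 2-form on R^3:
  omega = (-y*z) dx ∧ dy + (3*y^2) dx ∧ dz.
d(omega) = (-7*y) dx ∧ dy ∧ dz

For a 2-form omega = sum_{i<j} g_{ij} dx_i ∧ dx_j, the exterior derivative is
  d(omega) = sum_{i<j} d(g_{ij}) ∧ dx_i ∧ dx_j = sum_{i<j, k} (∂g_{ij}/∂x_k) dx_k ∧ dx_i ∧ dx_j.
Expand each term, using dx_k ∧ dx_i ∧ dx_j = sgn(permutation) dx_{(a)} ∧ dx_{(b)} ∧ dx_{(c)} with (a < b < c) sorted:
  d(-y*z) includes (∂/∂z)(-y*z) dz = (-y) dz, which multiplied by dx ∧ dy gives (-y) dx ∧ dy ∧ dz
  d(3*y^2) includes (∂/∂y)(3*y^2) dy = (6*y) dy, which multiplied by dx ∧ dz gives (-6*y) dx ∧ dy ∧ dz
Collecting like 3-forms: d(omega) = (-7*y) dx ∧ dy ∧ dz.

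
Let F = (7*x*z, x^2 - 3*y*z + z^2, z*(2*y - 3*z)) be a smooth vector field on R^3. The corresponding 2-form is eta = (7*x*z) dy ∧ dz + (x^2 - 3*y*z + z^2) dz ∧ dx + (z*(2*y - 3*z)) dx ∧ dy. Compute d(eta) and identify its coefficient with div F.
d(eta) = (2*y - 2*z) dx ∧ dy ∧ dz; div F = 2*y - 2*z

For a 2-form in R^3 of the form above, applying d gives a 3-form with coefficient ∂P/∂x + ∂Q/∂y + ∂R/∂z:
  ∂P/∂x = 7*z
  ∂Q/∂y = -3*z
  ∂R/∂z = 2*y - 6*z
Sum = 2*y - 2*z, which is exactly div F.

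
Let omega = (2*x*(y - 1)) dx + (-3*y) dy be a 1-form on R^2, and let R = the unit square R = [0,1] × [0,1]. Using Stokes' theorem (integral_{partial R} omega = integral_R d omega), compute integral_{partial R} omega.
integral_(partial R) omega = -1

Stokes: integral_partial_R omega = integral_R d omega with d omega = (∂Q/∂x - ∂P/∂y) dx ∧ dy.
  ∂Q/∂x = 0
  ∂P/∂y = 2*x
  integrand = ∂Q/∂x - ∂P/∂y = -2*x.
Integrating over R: integral_0^1 integral_0^1 (-2*x) dx dy = -1.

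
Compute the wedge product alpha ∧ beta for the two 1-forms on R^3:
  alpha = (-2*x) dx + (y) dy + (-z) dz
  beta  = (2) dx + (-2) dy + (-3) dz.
alpha ∧ beta = (4*x - 2*y) dx ∧ dy + (6*x + 2*z) dx ∧ dz + (-3*y - 2*z) dy ∧ dz

Distribute the wedge, using dx_i ∧ dx_j = -dx_j ∧ dx_i and dx_i ∧ dx_i = 0. For each pair (i, j) with i < j, the coefficient of dx_i ∧ dx_j in alpha ∧ beta is (alpha_i * beta_j - alpha_j * beta_i). Collecting: alpha ∧ beta = (4*x - 2*y) dx ∧ dy + (6*x + 2*z) dx ∧ dz + (-3*y - 2*z) dy ∧ dz.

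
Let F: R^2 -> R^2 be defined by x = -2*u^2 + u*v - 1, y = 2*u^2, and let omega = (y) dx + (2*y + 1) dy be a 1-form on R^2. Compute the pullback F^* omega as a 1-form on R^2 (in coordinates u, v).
F^* omega = (2*u*(4*u^2 + u*v + 2)) du + (2*u^3) dv

Using F^*(f dg) = (f ∘ F) d(g ∘ F), substitute each coordinate x_i by F_i(u, v) in f_i, and replace dx_i by d F_i = (∂F_i/∂u) du + (∂F_i/∂v) dv.
  For the x component: f_1(F) = 2*u^2; d F_1 = (-4*u + v) du + (u) dv
  For the y component: f_2(F) = 4*u^2 + 1; d F_2 = (4*u) du + (0) dv
Combining and collecting du, dv coefficients:
  coeff of du: 2*u*(4*u^2 + u*v + 2)
  coeff of dv: 2*u^3
F^* omega = (2*u*(4*u^2 + u*v + 2)) du + (2*u^3) dv.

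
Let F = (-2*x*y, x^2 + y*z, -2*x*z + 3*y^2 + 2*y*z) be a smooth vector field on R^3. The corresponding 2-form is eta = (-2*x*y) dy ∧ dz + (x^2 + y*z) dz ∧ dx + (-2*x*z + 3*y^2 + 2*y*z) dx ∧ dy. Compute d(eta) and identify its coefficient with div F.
d(eta) = (-2*x + z) dx ∧ dy ∧ dz; div F = -2*x + z

For a 2-form in R^3 of the form above, applying d gives a 3-form with coefficient ∂P/∂x + ∂Q/∂y + ∂R/∂z:
  ∂P/∂x = -2*y
  ∂Q/∂y = z
  ∂R/∂z = -2*x + 2*y
Sum = -2*x + z, which is exactly div F.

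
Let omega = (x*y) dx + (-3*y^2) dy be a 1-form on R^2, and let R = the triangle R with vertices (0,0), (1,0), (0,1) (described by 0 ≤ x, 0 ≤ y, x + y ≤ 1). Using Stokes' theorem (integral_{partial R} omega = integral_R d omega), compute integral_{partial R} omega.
integral_(partial R) omega = -1/6

Stokes: integral_partial_R omega = integral_R d omega with d omega = (∂Q/∂x - ∂P/∂y) dx ∧ dy.
  ∂Q/∂x = 0
  ∂P/∂y = x
  integrand = ∂Q/∂x - ∂P/∂y = -x.
Integrating over R: integral_0^1 integral_0^{1-x} (-x) dy dx = -1/6.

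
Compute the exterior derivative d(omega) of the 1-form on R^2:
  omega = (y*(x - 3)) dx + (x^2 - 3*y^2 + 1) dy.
d(omega) = (x + 3) dx ∧ dy

For a 1-form omega = sum_i f_i dx_i, the exterior derivative is
  d(omega) = sum_{i < j} (∂f_j/∂x_i - ∂f_i/∂x_j) dx_i ∧ dx_j.
  coefficient of dx ∧ dy: ∂f_2/∂x - ∂f_1/∂y = ∂(x^2 - 3*y^2 + 1)/∂x - ∂(y*(x - 3))/∂y = x + 3
Assembling: d(omega) = (x + 3) dx ∧ dy.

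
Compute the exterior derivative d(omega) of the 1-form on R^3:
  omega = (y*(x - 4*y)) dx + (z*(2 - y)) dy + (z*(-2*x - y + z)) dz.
d(omega) = (-x + 8*y) dx ∧ dy + (-2*z) dx ∧ dz + (y - z - 2) dy ∧ dz

For a 1-form omega = sum_i f_i dx_i, the exterior derivative is
  d(omega) = sum_{i < j} (∂f_j/∂x_i - ∂f_i/∂x_j) dx_i ∧ dx_j.
  coefficient of dx ∧ dy: ∂f_2/∂x - ∂f_1/∂y = ∂(z*(2 - y))/∂x - ∂(y*(x - 4*y))/∂y = -x + 8*y
  coefficient of dx ∧ dz: ∂f_3/∂x - ∂f_1/∂z = ∂(z*(-2*x - y + z))/∂x - ∂(y*(x - 4*y))/∂z = -2*z
  coefficient of dy ∧ dz: ∂f_3/∂y - ∂f_2/∂z = ∂(z*(-2*x - y + z))/∂y - ∂(z*(2 - y))/∂z = y - z - 2
Assembling: d(omega) = (-x + 8*y) dx ∧ dy + (-2*z) dx ∧ dz + (y - z - 2) dy ∧ dz.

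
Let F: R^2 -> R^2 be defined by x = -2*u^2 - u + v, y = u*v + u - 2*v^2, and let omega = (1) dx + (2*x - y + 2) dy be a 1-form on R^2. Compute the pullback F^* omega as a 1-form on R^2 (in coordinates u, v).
F^* omega = (-4*u^2*v - 4*u^2 - u*v^2 - 4*u*v - 7*u + 2*v^3 + 4*v^2 + 4*v + 1) du + (-4*u^3 + 15*u^2*v - 3*u^2 + 6*u*v^2 + 14*u*v + 2*u - 8*v^3 - 8*v^2 - 8*v + 1) dv

Using F^*(f dg) = (f ∘ F) d(g ∘ F), substitute each coordinate x_i by F_i(u, v) in f_i, and replace dx_i by d F_i = (∂F_i/∂u) du + (∂F_i/∂v) dv.
  For the x component: f_1(F) = 1; d F_1 = (-4*u - 1) du + (1) dv
  For the y component: f_2(F) = -4*u^2 - u*v - 3*u + 2*v^2 + 2*v + 2; d F_2 = (v + 1) du + (u - 4*v) dv
Combining and collecting du, dv coefficients:
  coeff of du: -4*u^2*v - 4*u^2 - u*v^2 - 4*u*v - 7*u + 2*v^3 + 4*v^2 + 4*v + 1
  coeff of dv: -4*u^3 + 15*u^2*v - 3*u^2 + 6*u*v^2 + 14*u*v + 2*u - 8*v^3 - 8*v^2 - 8*v + 1
F^* omega = (-4*u^2*v - 4*u^2 - u*v^2 - 4*u*v - 7*u + 2*v^3 + 4*v^2 + 4*v + 1) du + (-4*u^3 + 15*u^2*v - 3*u^2 + 6*u*v^2 + 14*u*v + 2*u - 8*v^3 - 8*v^2 - 8*v + 1) dv.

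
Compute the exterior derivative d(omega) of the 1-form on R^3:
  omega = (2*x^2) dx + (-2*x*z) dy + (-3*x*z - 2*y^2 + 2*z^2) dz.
d(omega) = (-2*z) dx ∧ dy + (-3*z) dx ∧ dz + (2*x - 4*y) dy ∧ dz

For a 1-form omega = sum_i f_i dx_i, the exterior derivative is
  d(omega) = sum_{i < j} (∂f_j/∂x_i - ∂f_i/∂x_j) dx_i ∧ dx_j.
  coefficient of dx ∧ dy: ∂f_2/∂x - ∂f_1/∂y = ∂(-2*x*z)/∂x - ∂(2*x^2)/∂y = -2*z
  coefficient of dx ∧ dz: ∂f_3/∂x - ∂f_1/∂z = ∂(-3*x*z - 2*y^2 + 2*z^2)/∂x - ∂(2*x^2)/∂z = -3*z
  coefficient of dy ∧ dz: ∂f_3/∂y - ∂f_2/∂z = ∂(-3*x*z - 2*y^2 + 2*z^2)/∂y - ∂(-2*x*z)/∂z = 2*x - 4*y
Assembling: d(omega) = (-2*z) dx ∧ dy + (-3*z) dx ∧ dz + (2*x - 4*y) dy ∧ dz.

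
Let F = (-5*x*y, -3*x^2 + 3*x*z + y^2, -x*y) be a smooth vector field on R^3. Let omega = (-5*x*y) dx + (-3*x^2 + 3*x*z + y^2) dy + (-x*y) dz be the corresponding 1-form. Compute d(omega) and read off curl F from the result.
d(omega) = (-4*x) dy ∧ dz + (y) dz ∧ dx + (-x + 3*z) dx ∧ dy; curl F = (-4*x, y, -x + 3*z)

d omega = sum_{i<j} (∂f_j/∂x_i - ∂f_i/∂x_j) dx_i ∧ dx_j. Under the identification (dy ∧ dz, dz ∧ dx, dx ∧ dy) ↔ (e_x, e_y, e_z), the coefficients are exactly the components of curl F. Compute:
  ∂R/∂y - ∂Q/∂z = (-x) - (3*x) = -4*x
  ∂P/∂z - ∂R/∂x = (0) - (-y) = y
  ∂Q/∂x - ∂P/∂y = (-6*x + 3*z) - (-5*x) = -x + 3*z.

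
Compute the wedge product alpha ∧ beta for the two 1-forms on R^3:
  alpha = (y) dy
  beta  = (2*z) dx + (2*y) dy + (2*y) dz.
alpha ∧ beta = (-2*y*z) dx ∧ dy + (2*y^2) dy ∧ dz

Distribute the wedge, using dx_i ∧ dx_j = -dx_j ∧ dx_i and dx_i ∧ dx_i = 0. For each pair (i, j) with i < j, the coefficient of dx_i ∧ dx_j in alpha ∧ beta is (alpha_i * beta_j - alpha_j * beta_i). Collecting: alpha ∧ beta = (-2*y*z) dx ∧ dy + (2*y^2) dy ∧ dz.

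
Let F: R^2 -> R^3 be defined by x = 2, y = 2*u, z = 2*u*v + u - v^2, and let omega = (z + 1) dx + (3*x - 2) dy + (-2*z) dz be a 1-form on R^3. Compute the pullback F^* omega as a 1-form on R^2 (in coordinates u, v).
F^* omega = (-8*u*v^2 - 8*u*v - 2*u + 4*v^3 + 2*v^2 + 8) du + (-8*u^2*v - 4*u^2 + 12*u*v^2 + 4*u*v - 4*v^3) dv

Using F^*(f dg) = (f ∘ F) d(g ∘ F), substitute each coordinate x_i by F_i(u, v) in f_i, and replace dx_i by d F_i = (∂F_i/∂u) du + (∂F_i/∂v) dv.
  For the x component: f_1(F) = 2*u*v + u - v^2 + 1; d F_1 = (0) du + (0) dv
  For the y component: f_2(F) = 4; d F_2 = (2) du + (0) dv
  For the z component: f_3(F) = -4*u*v - 2*u + 2*v^2; d F_3 = (2*v + 1) du + (2*u - 2*v) dv
Combining and collecting du, dv coefficients:
  coeff of du: -8*u*v^2 - 8*u*v - 2*u + 4*v^3 + 2*v^2 + 8
  coeff of dv: -8*u^2*v - 4*u^2 + 12*u*v^2 + 4*u*v - 4*v^3
F^* omega = (-8*u*v^2 - 8*u*v - 2*u + 4*v^3 + 2*v^2 + 8) du + (-8*u^2*v - 4*u^2 + 12*u*v^2 + 4*u*v - 4*v^3) dv.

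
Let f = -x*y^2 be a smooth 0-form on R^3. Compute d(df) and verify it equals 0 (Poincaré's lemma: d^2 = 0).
d(df) = 0

Step 1: df = sum_i (∂f/∂x_i) dx_i = (-y^2) dx + (-2*x*y) dy + (0) dz.
Step 2: Apply d again. Using the 1-form formula, the coefficient of dx ∧ dy in d(df) is ∂^2 f/∂x ∂y - ∂^2 f/∂y ∂x = (-2*y) - (-2*y) = 0 (equality of mixed partials for smooth f).
Similarly for dx ∧ dz and dy ∧ dz — all coefficients vanish. So d(df) = 0.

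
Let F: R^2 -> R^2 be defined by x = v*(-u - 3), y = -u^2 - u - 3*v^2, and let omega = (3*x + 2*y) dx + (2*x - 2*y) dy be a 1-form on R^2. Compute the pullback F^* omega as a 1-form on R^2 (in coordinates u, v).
F^* omega = (-4*u^3 + 6*u^2*v - 6*u^2 - 9*u*v^2 + 16*u*v - 2*u + 6*v^3 + 3*v^2 + 6*v) du + (2*u^3 - 9*u^2*v + 8*u^2 + 18*u*v^2 + 6*u*v + 6*u - 36*v^3 + 54*v^2 + 27*v) dv

Using F^*(f dg) = (f ∘ F) d(g ∘ F), substitute each coordinate x_i by F_i(u, v) in f_i, and replace dx_i by d F_i = (∂F_i/∂u) du + (∂F_i/∂v) dv.
  For the x component: f_1(F) = -2*u^2 - 3*u*v - 2*u - 6*v^2 - 9*v; d F_1 = (-v) du + (-u - 3) dv
  For the y component: f_2(F) = 2*u^2 - 2*u*v + 2*u + 6*v^2 - 6*v; d F_2 = (-2*u - 1) du + (-6*v) dv
Combining and collecting du, dv coefficients:
  coeff of du: -4*u^3 + 6*u^2*v - 6*u^2 - 9*u*v^2 + 16*u*v - 2*u + 6*v^3 + 3*v^2 + 6*v
  coeff of dv: 2*u^3 - 9*u^2*v + 8*u^2 + 18*u*v^2 + 6*u*v + 6*u - 36*v^3 + 54*v^2 + 27*v
F^* omega = (-4*u^3 + 6*u^2*v - 6*u^2 - 9*u*v^2 + 16*u*v - 2*u + 6*v^3 + 3*v^2 + 6*v) du + (2*u^3 - 9*u^2*v + 8*u^2 + 18*u*v^2 + 6*u*v + 6*u - 36*v^3 + 54*v^2 + 27*v) dv.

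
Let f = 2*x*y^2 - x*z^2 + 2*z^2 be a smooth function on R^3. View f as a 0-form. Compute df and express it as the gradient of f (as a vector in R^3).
df = (2*y^2 - z^2) dx + (4*x*y) dy + (2*z*(2 - x)) dz; grad f = (2*y^2 - z^2, 4*x*y, 2*z*(2 - x))

For a 0-form f, d f = (∂f/∂x) dx + (∂f/∂y) dy + (∂f/∂z) dz. The components of the vector representation are exactly the entries of grad f in Cartesian coordinates:
  ∂f/∂x = 2*y^2 - z^2
  ∂f/∂y = 4*x*y
  ∂f/∂z = 2*z*(2 - x).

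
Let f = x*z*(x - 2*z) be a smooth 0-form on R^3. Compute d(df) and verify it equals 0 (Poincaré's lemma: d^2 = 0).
d(df) = 0

Step 1: df = sum_i (∂f/∂x_i) dx_i = (2*z*(x - z)) dx + (0) dy + (x*(x - 4*z)) dz.
Step 2: Apply d again. Using the 1-form formula, the coefficient of dx ∧ dy in d(df) is ∂^2 f/∂x ∂y - ∂^2 f/∂y ∂x = (0) - (0) = 0 (equality of mixed partials for smooth f).
Similarly for dx ∧ dz and dy ∧ dz — all coefficients vanish. So d(df) = 0.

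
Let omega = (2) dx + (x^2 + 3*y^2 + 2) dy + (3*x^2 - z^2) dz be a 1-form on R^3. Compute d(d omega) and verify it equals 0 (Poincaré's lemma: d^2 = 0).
d(d omega) = 0

Step 1: d omega = sum_{i<j} (∂f_j/∂x_i - ∂f_i/∂x_j) dx_i ∧ dx_j:
  coeff of dx ∧ dy: 2*x
  coeff of dx ∧ dz: 6*x
  coeff of dy ∧ dz: 0
Step 2: Apply d again to each 2-form coefficient. The only possible 3-form in R^3 is dx ∧ dy ∧ dz, with coefficient
  ∂(coeff of dy∧dz)/∂x - ∂(coeff of dx∧dz)/∂y + ∂(coeff of dx∧dy)/∂z
  = ∂/∂x (0) - ∂/∂y (6*x) + ∂/∂z (2*x).
Each of these terms simplifies to sums of mixed partials that cancel in pairs. The result is 0 (by equality of mixed partials for smooth functions — Schwarz / Clairaut).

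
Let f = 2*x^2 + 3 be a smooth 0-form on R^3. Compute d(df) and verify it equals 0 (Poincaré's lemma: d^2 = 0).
d(df) = 0

Step 1: df = sum_i (∂f/∂x_i) dx_i = (4*x) dx + (0) dy + (0) dz.
Step 2: Apply d again. Using the 1-form formula, the coefficient of dx ∧ dy in d(df) is ∂^2 f/∂x ∂y - ∂^2 f/∂y ∂x = (0) - (0) = 0 (equality of mixed partials for smooth f).
Similarly for dx ∧ dz and dy ∧ dz — all coefficients vanish. So d(df) = 0.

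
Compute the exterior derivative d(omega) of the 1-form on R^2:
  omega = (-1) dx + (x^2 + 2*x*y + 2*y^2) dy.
d(omega) = (2*x + 2*y) dx ∧ dy

For a 1-form omega = sum_i f_i dx_i, the exterior derivative is
  d(omega) = sum_{i < j} (∂f_j/∂x_i - ∂f_i/∂x_j) dx_i ∧ dx_j.
  coefficient of dx ∧ dy: ∂f_2/∂x - ∂f_1/∂y = ∂(x^2 + 2*x*y + 2*y^2)/∂x - ∂(-1)/∂y = 2*x + 2*y
Assembling: d(omega) = (2*x + 2*y) dx ∧ dy.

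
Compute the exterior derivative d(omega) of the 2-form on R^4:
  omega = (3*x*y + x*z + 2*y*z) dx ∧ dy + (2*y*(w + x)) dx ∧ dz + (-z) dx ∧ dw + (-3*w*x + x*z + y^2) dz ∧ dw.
d(omega) = (-2*w - x + 2*y) dx ∧ dy ∧ dz + (-3*w + 2*y + z + 1) dx ∧ dz ∧ dw + (2*y) dy ∧ dz ∧ dw

For a 2-form omega = sum_{i<j} g_{ij} dx_i ∧ dx_j, the exterior derivative is
  d(omega) = sum_{i<j} d(g_{ij}) ∧ dx_i ∧ dx_j = sum_{i<j, k} (∂g_{ij}/∂x_k) dx_k ∧ dx_i ∧ dx_j.
Expand each term, using dx_k ∧ dx_i ∧ dx_j = sgn(permutation) dx_{(a)} ∧ dx_{(b)} ∧ dx_{(c)} with (a < b < c) sorted:
  d(3*x*y + x*z + 2*y*z) includes (∂/∂z)(3*x*y + x*z + 2*y*z) dz = (x + 2*y) dz, which multiplied by dx ∧ dy gives (x + 2*y) dx ∧ dy ∧ dz
  d(2*y*(w + x)) includes (∂/∂y)(2*y*(w + x)) dy = (2*w + 2*x) dy, which multiplied by dx ∧ dz gives (-2*w - 2*x) dx ∧ dy ∧ dz
  d(2*y*(w + x)) includes (∂/∂w)(2*y*(w + x)) dw = (2*y) dw, which multiplied by dx ∧ dz gives (2*y) dx ∧ dz ∧ dw
  d(-z) includes (∂/∂z)(-z) dz = (-1) dz, which multiplied by dx ∧ dw gives (1) dx ∧ dz ∧ dw
  d(-3*w*x + x*z + y^2) includes (∂/∂x)(-3*w*x + x*z + y^2) dx = (-3*w + z) dx, which multiplied by dz ∧ dw gives (-3*w + z) dx ∧ dz ∧ dw
  d(-3*w*x + x*z + y^2) includes (∂/∂y)(-3*w*x + x*z + y^2) dy = (2*y) dy, which multiplied by dz ∧ dw gives (2*y) dy ∧ dz ∧ dw
Collecting like 3-forms: d(omega) = (-2*w - x + 2*y) dx ∧ dy ∧ dz + (-3*w + 2*y + z + 1) dx ∧ dz ∧ dw + (2*y) dy ∧ dz ∧ dw.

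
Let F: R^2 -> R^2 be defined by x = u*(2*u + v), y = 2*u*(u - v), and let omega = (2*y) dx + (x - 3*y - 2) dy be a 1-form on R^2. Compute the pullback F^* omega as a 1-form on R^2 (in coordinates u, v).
F^* omega = (24*u^2*v - 18*u*v^2 - 8*u + 4*v) du + (2*u*(6*u^2 - 9*u*v + 2)) dv

Using F^*(f dg) = (f ∘ F) d(g ∘ F), substitute each coordinate x_i by F_i(u, v) in f_i, and replace dx_i by d F_i = (∂F_i/∂u) du + (∂F_i/∂v) dv.
  For the x component: f_1(F) = 4*u*(u - v); d F_1 = (4*u + v) du + (u) dv
  For the y component: f_2(F) = -4*u^2 + 7*u*v - 2; d F_2 = (4*u - 2*v) du + (-2*u) dv
Combining and collecting du, dv coefficients:
  coeff of du: 24*u^2*v - 18*u*v^2 - 8*u + 4*v
  coeff of dv: 2*u*(6*u^2 - 9*u*v + 2)
F^* omega = (24*u^2*v - 18*u*v^2 - 8*u + 4*v) du + (2*u*(6*u^2 - 9*u*v + 2)) dv.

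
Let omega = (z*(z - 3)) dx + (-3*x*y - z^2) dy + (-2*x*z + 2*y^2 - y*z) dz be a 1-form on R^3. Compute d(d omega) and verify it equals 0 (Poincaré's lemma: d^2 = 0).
d(d omega) = 0

Step 1: d omega = sum_{i<j} (∂f_j/∂x_i - ∂f_i/∂x_j) dx_i ∧ dx_j:
  coeff of dx ∧ dy: -3*y
  coeff of dx ∧ dz: 3 - 4*z
  coeff of dy ∧ dz: 4*y + z
Step 2: Apply d again to each 2-form coefficient. The only possible 3-form in R^3 is dx ∧ dy ∧ dz, with coefficient
  ∂(coeff of dy∧dz)/∂x - ∂(coeff of dx∧dz)/∂y + ∂(coeff of dx∧dy)/∂z
  = ∂/∂x (4*y + z) - ∂/∂y (3 - 4*z) + ∂/∂z (-3*y).
Each of these terms simplifies to sums of mixed partials that cancel in pairs. The result is 0 (by equality of mixed partials for smooth functions — Schwarz / Clairaut).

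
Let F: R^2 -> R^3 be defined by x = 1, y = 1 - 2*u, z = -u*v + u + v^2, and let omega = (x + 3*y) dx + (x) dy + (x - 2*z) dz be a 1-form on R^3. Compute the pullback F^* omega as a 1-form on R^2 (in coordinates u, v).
F^* omega = (-2*u*v^2 + 4*u*v - 2*u + 2*v^3 - 2*v^2 - v - 1) du + (-2*u^2*v + 2*u^2 + 6*u*v^2 - 4*u*v - u - 4*v^3 + 2*v) dv

Using F^*(f dg) = (f ∘ F) d(g ∘ F), substitute each coordinate x_i by F_i(u, v) in f_i, and replace dx_i by d F_i = (∂F_i/∂u) du + (∂F_i/∂v) dv.
  For the x component: f_1(F) = 4 - 6*u; d F_1 = (0) du + (0) dv
  For the y component: f_2(F) = 1; d F_2 = (-2) du + (0) dv
  For the z component: f_3(F) = 2*u*v - 2*u - 2*v^2 + 1; d F_3 = (1 - v) du + (-u + 2*v) dv
Combining and collecting du, dv coefficients:
  coeff of du: -2*u*v^2 + 4*u*v - 2*u + 2*v^3 - 2*v^2 - v - 1
  coeff of dv: -2*u^2*v + 2*u^2 + 6*u*v^2 - 4*u*v - u - 4*v^3 + 2*v
F^* omega = (-2*u*v^2 + 4*u*v - 2*u + 2*v^3 - 2*v^2 - v - 1) du + (-2*u^2*v + 2*u^2 + 6*u*v^2 - 4*u*v - u - 4*v^3 + 2*v) dv.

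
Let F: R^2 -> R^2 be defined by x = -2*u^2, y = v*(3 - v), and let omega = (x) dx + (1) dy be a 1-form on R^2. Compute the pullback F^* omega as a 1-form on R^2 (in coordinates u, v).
F^* omega = (8*u^3) du + (3 - 2*v) dv

Using F^*(f dg) = (f ∘ F) d(g ∘ F), substitute each coordinate x_i by F_i(u, v) in f_i, and replace dx_i by d F_i = (∂F_i/∂u) du + (∂F_i/∂v) dv.
  For the x component: f_1(F) = -2*u^2; d F_1 = (-4*u) du + (0) dv
  For the y component: f_2(F) = 1; d F_2 = (0) du + (3 - 2*v) dv
Combining and collecting du, dv coefficients:
  coeff of du: 8*u^3
  coeff of dv: 3 - 2*v
F^* omega = (8*u^3) du + (3 - 2*v) dv.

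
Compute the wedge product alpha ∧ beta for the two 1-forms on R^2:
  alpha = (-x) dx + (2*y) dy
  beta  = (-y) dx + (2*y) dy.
alpha ∧ beta = (2*y*(-x + y)) dx ∧ dy

Distribute the wedge, using dx_i ∧ dx_j = -dx_j ∧ dx_i and dx_i ∧ dx_i = 0. For each pair (i, j) with i < j, the coefficient of dx_i ∧ dx_j in alpha ∧ beta is (alpha_i * beta_j - alpha_j * beta_i). Collecting: alpha ∧ beta = (2*y*(-x + y)) dx ∧ dy.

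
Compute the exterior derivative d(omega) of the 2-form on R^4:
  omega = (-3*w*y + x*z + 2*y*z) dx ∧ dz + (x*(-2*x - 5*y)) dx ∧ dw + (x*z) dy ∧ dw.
d(omega) = (3*w - 2*z) dx ∧ dy ∧ dz + (-3*y) dx ∧ dz ∧ dw + (5*x + z) dx ∧ dy ∧ dw + (-x) dy ∧ dz ∧ dw

For a 2-form omega = sum_{i<j} g_{ij} dx_i ∧ dx_j, the exterior derivative is
  d(omega) = sum_{i<j} d(g_{ij}) ∧ dx_i ∧ dx_j = sum_{i<j, k} (∂g_{ij}/∂x_k) dx_k ∧ dx_i ∧ dx_j.
Expand each term, using dx_k ∧ dx_i ∧ dx_j = sgn(permutation) dx_{(a)} ∧ dx_{(b)} ∧ dx_{(c)} with (a < b < c) sorted:
  d(-3*w*y + x*z + 2*y*z) includes (∂/∂y)(-3*w*y + x*z + 2*y*z) dy = (-3*w + 2*z) dy, which multiplied by dx ∧ dz gives (3*w - 2*z) dx ∧ dy ∧ dz
  d(-3*w*y + x*z + 2*y*z) includes (∂/∂w)(-3*w*y + x*z + 2*y*z) dw = (-3*y) dw, which multiplied by dx ∧ dz gives (-3*y) dx ∧ dz ∧ dw
  d(x*(-2*x - 5*y)) includes (∂/∂y)(x*(-2*x - 5*y)) dy = (-5*x) dy, which multiplied by dx ∧ dw gives (5*x) dx ∧ dy ∧ dw
  d(x*z) includes (∂/∂x)(x*z) dx = (z) dx, which multiplied by dy ∧ dw gives (z) dx ∧ dy ∧ dw
  d(x*z) includes (∂/∂z)(x*z) dz = (x) dz, which multiplied by dy ∧ dw gives (-x) dy ∧ dz ∧ dw
Collecting like 3-forms: d(omega) = (3*w - 2*z) dx ∧ dy ∧ dz + (-3*y) dx ∧ dz ∧ dw + (5*x + z) dx ∧ dy ∧ dw + (-x) dy ∧ dz ∧ dw.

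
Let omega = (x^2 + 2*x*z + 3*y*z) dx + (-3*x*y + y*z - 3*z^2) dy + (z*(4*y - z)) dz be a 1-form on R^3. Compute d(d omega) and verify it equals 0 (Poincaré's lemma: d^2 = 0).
d(d omega) = 0

Step 1: d omega = sum_{i<j} (∂f_j/∂x_i - ∂f_i/∂x_j) dx_i ∧ dx_j:
  coeff of dx ∧ dy: -3*y - 3*z
  coeff of dx ∧ dz: -2*x - 3*y
  coeff of dy ∧ dz: -y + 10*z
Step 2: Apply d again to each 2-form coefficient. The only possible 3-form in R^3 is dx ∧ dy ∧ dz, with coefficient
  ∂(coeff of dy∧dz)/∂x - ∂(coeff of dx∧dz)/∂y + ∂(coeff of dx∧dy)/∂z
  = ∂/∂x (-y + 10*z) - ∂/∂y (-2*x - 3*y) + ∂/∂z (-3*y - 3*z).
Each of these terms simplifies to sums of mixed partials that cancel in pairs. The result is 0 (by equality of mixed partials for smooth functions — Schwarz / Clairaut).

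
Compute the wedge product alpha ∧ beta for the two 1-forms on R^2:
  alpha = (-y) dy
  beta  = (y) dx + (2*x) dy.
alpha ∧ beta = (y^2) dx ∧ dy

Distribute the wedge, using dx_i ∧ dx_j = -dx_j ∧ dx_i and dx_i ∧ dx_i = 0. For each pair (i, j) with i < j, the coefficient of dx_i ∧ dx_j in alpha ∧ beta is (alpha_i * beta_j - alpha_j * beta_i). Collecting: alpha ∧ beta = (y^2) dx ∧ dy.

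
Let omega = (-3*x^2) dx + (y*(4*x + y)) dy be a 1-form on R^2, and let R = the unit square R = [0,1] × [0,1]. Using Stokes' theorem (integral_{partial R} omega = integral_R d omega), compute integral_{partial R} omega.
integral_(partial R) omega = 2

Stokes: integral_partial_R omega = integral_R d omega with d omega = (∂Q/∂x - ∂P/∂y) dx ∧ dy.
  ∂Q/∂x = 4*y
  ∂P/∂y = 0
  integrand = ∂Q/∂x - ∂P/∂y = 4*y.
Integrating over R: integral_0^1 integral_0^1 (4*y) dx dy = 2.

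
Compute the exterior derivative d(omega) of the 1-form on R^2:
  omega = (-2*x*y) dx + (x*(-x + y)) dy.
d(omega) = (y) dx ∧ dy

For a 1-form omega = sum_i f_i dx_i, the exterior derivative is
  d(omega) = sum_{i < j} (∂f_j/∂x_i - ∂f_i/∂x_j) dx_i ∧ dx_j.
  coefficient of dx ∧ dy: ∂f_2/∂x - ∂f_1/∂y = ∂(x*(-x + y))/∂x - ∂(-2*x*y)/∂y = y
Assembling: d(omega) = (y) dx ∧ dy.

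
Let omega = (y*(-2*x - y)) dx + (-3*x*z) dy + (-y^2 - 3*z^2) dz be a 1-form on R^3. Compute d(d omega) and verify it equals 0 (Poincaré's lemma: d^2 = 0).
d(d omega) = 0

Step 1: d omega = sum_{i<j} (∂f_j/∂x_i - ∂f_i/∂x_j) dx_i ∧ dx_j:
  coeff of dx ∧ dy: 2*x + 2*y - 3*z
  coeff of dx ∧ dz: 0
  coeff of dy ∧ dz: 3*x - 2*y
Step 2: Apply d again to each 2-form coefficient. The only possible 3-form in R^3 is dx ∧ dy ∧ dz, with coefficient
  ∂(coeff of dy∧dz)/∂x - ∂(coeff of dx∧dz)/∂y + ∂(coeff of dx∧dy)/∂z
  = ∂/∂x (3*x - 2*y) - ∂/∂y (0) + ∂/∂z (2*x + 2*y - 3*z).
Each of these terms simplifies to sums of mixed partials that cancel in pairs. The result is 0 (by equality of mixed partials for smooth functions — Schwarz / Clairaut).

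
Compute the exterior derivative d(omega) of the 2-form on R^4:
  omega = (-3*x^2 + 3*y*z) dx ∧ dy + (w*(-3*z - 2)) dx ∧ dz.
d(omega) = (3*y) dx ∧ dy ∧ dz + (-3*z - 2) dx ∧ dz ∧ dw

For a 2-form omega = sum_{i<j} g_{ij} dx_i ∧ dx_j, the exterior derivative is
  d(omega) = sum_{i<j} d(g_{ij}) ∧ dx_i ∧ dx_j = sum_{i<j, k} (∂g_{ij}/∂x_k) dx_k ∧ dx_i ∧ dx_j.
Expand each term, using dx_k ∧ dx_i ∧ dx_j = sgn(permutation) dx_{(a)} ∧ dx_{(b)} ∧ dx_{(c)} with (a < b < c) sorted:
  d(-3*x^2 + 3*y*z) includes (∂/∂z)(-3*x^2 + 3*y*z) dz = (3*y) dz, which multiplied by dx ∧ dy gives (3*y) dx ∧ dy ∧ dz
  d(w*(-3*z - 2)) includes (∂/∂w)(w*(-3*z - 2)) dw = (-3*z - 2) dw, which multiplied by dx ∧ dz gives (-3*z - 2) dx ∧ dz ∧ dw
Collecting like 3-forms: d(omega) = (3*y) dx ∧ dy ∧ dz + (-3*z - 2) dx ∧ dz ∧ dw.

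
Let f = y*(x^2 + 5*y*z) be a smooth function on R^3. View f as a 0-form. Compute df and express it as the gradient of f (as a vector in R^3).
df = (2*x*y) dx + (x^2 + 10*y*z) dy + (5*y^2) dz; grad f = (2*x*y, x^2 + 10*y*z, 5*y^2)

For a 0-form f, d f = (∂f/∂x) dx + (∂f/∂y) dy + (∂f/∂z) dz. The components of the vector representation are exactly the entries of grad f in Cartesian coordinates:
  ∂f/∂x = 2*x*y
  ∂f/∂y = x^2 + 10*y*z
  ∂f/∂z = 5*y^2.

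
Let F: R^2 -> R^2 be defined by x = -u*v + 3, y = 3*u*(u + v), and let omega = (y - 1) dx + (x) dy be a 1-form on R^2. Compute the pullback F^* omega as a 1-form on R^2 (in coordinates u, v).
F^* omega = (-9*u^2*v - 6*u*v^2 + 18*u + 10*v) du + (u*(-3*u^2 - 6*u*v + 10)) dv

Using F^*(f dg) = (f ∘ F) d(g ∘ F), substitute each coordinate x_i by F_i(u, v) in f_i, and replace dx_i by d F_i = (∂F_i/∂u) du + (∂F_i/∂v) dv.
  For the x component: f_1(F) = 3*u^2 + 3*u*v - 1; d F_1 = (-v) du + (-u) dv
  For the y component: f_2(F) = -u*v + 3; d F_2 = (6*u + 3*v) du + (3*u) dv
Combining and collecting du, dv coefficients:
  coeff of du: -9*u^2*v - 6*u*v^2 + 18*u + 10*v
  coeff of dv: u*(-3*u^2 - 6*u*v + 10)
F^* omega = (-9*u^2*v - 6*u*v^2 + 18*u + 10*v) du + (u*(-3*u^2 - 6*u*v + 10)) dv.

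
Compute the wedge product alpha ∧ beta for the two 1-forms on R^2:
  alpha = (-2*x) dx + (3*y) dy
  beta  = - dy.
alpha ∧ beta = (2*x) dx ∧ dy

Distribute the wedge, using dx_i ∧ dx_j = -dx_j ∧ dx_i and dx_i ∧ dx_i = 0. For each pair (i, j) with i < j, the coefficient of dx_i ∧ dx_j in alpha ∧ beta is (alpha_i * beta_j - alpha_j * beta_i). Collecting: alpha ∧ beta = (2*x) dx ∧ dy.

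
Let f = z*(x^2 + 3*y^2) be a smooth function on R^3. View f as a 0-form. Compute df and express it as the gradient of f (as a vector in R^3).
df = (2*x*z) dx + (6*y*z) dy + (x^2 + 3*y^2) dz; grad f = (2*x*z, 6*y*z, x^2 + 3*y^2)

For a 0-form f, d f = (∂f/∂x) dx + (∂f/∂y) dy + (∂f/∂z) dz. The components of the vector representation are exactly the entries of grad f in Cartesian coordinates:
  ∂f/∂x = 2*x*z
  ∂f/∂y = 6*y*z
  ∂f/∂z = x^2 + 3*y^2.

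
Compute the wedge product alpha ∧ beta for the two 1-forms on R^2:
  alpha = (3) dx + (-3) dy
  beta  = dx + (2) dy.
alpha ∧ beta = (9) dx ∧ dy

Distribute the wedge, using dx_i ∧ dx_j = -dx_j ∧ dx_i and dx_i ∧ dx_i = 0. For each pair (i, j) with i < j, the coefficient of dx_i ∧ dx_j in alpha ∧ beta is (alpha_i * beta_j - alpha_j * beta_i). Collecting: alpha ∧ beta = (9) dx ∧ dy.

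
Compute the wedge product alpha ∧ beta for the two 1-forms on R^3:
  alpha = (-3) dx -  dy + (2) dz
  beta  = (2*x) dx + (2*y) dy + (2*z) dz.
alpha ∧ beta = (2*x - 6*y) dx ∧ dy + (-4*x - 6*z) dx ∧ dz + (-4*y - 2*z) dy ∧ dz

Distribute the wedge, using dx_i ∧ dx_j = -dx_j ∧ dx_i and dx_i ∧ dx_i = 0. For each pair (i, j) with i < j, the coefficient of dx_i ∧ dx_j in alpha ∧ beta is (alpha_i * beta_j - alpha_j * beta_i). Collecting: alpha ∧ beta = (2*x - 6*y) dx ∧ dy + (-4*x - 6*z) dx ∧ dz + (-4*y - 2*z) dy ∧ dz.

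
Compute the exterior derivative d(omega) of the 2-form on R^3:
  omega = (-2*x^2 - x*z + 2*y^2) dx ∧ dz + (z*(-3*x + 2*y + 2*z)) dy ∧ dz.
d(omega) = (-4*y - 3*z) dx ∧ dy ∧ dz

For a 2-form omega = sum_{i<j} g_{ij} dx_i ∧ dx_j, the exterior derivative is
  d(omega) = sum_{i<j} d(g_{ij}) ∧ dx_i ∧ dx_j = sum_{i<j, k} (∂g_{ij}/∂x_k) dx_k ∧ dx_i ∧ dx_j.
Expand each term, using dx_k ∧ dx_i ∧ dx_j = sgn(permutation) dx_{(a)} ∧ dx_{(b)} ∧ dx_{(c)} with (a < b < c) sorted:
  d(-2*x^2 - x*z + 2*y^2) includes (∂/∂y)(-2*x^2 - x*z + 2*y^2) dy = (4*y) dy, which multiplied by dx ∧ dz gives (-4*y) dx ∧ dy ∧ dz
  d(z*(-3*x + 2*y + 2*z)) includes (∂/∂x)(z*(-3*x + 2*y + 2*z)) dx = (-3*z) dx, which multiplied by dy ∧ dz gives (-3*z) dx ∧ dy ∧ dz
Collecting like 3-forms: d(omega) = (-4*y - 3*z) dx ∧ dy ∧ dz.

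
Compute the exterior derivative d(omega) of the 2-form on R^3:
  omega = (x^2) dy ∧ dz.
d(omega) = (2*x) dx ∧ dy ∧ dz

For a 2-form omega = sum_{i<j} g_{ij} dx_i ∧ dx_j, the exterior derivative is
  d(omega) = sum_{i<j} d(g_{ij}) ∧ dx_i ∧ dx_j = sum_{i<j, k} (∂g_{ij}/∂x_k) dx_k ∧ dx_i ∧ dx_j.
Expand each term, using dx_k ∧ dx_i ∧ dx_j = sgn(permutation) dx_{(a)} ∧ dx_{(b)} ∧ dx_{(c)} with (a < b < c) sorted:
  d(x^2) includes (∂/∂x)(x^2) dx = (2*x) dx, which multiplied by dy ∧ dz gives (2*x) dx ∧ dy ∧ dz
Collecting like 3-forms: d(omega) = (2*x) dx ∧ dy ∧ dz.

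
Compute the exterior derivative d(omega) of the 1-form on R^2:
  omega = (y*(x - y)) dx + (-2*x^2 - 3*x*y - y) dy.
d(omega) = (-5*x - y) dx ∧ dy

For a 1-form omega = sum_i f_i dx_i, the exterior derivative is
  d(omega) = sum_{i < j} (∂f_j/∂x_i - ∂f_i/∂x_j) dx_i ∧ dx_j.
  coefficient of dx ∧ dy: ∂f_2/∂x - ∂f_1/∂y = ∂(-2*x^2 - 3*x*y - y)/∂x - ∂(y*(x - y))/∂y = -5*x - y
Assembling: d(omega) = (-5*x - y) dx ∧ dy.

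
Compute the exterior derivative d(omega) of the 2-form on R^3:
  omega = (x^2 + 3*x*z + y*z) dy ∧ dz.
d(omega) = (2*x + 3*z) dx ∧ dy ∧ dz

For a 2-form omega = sum_{i<j} g_{ij} dx_i ∧ dx_j, the exterior derivative is
  d(omega) = sum_{i<j} d(g_{ij}) ∧ dx_i ∧ dx_j = sum_{i<j, k} (∂g_{ij}/∂x_k) dx_k ∧ dx_i ∧ dx_j.
Expand each term, using dx_k ∧ dx_i ∧ dx_j = sgn(permutation) dx_{(a)} ∧ dx_{(b)} ∧ dx_{(c)} with (a < b < c) sorted:
  d(x^2 + 3*x*z + y*z) includes (∂/∂x)(x^2 + 3*x*z + y*z) dx = (2*x + 3*z) dx, which multiplied by dy ∧ dz gives (2*x + 3*z) dx ∧ dy ∧ dz
Collecting like 3-forms: d(omega) = (2*x + 3*z) dx ∧ dy ∧ dz.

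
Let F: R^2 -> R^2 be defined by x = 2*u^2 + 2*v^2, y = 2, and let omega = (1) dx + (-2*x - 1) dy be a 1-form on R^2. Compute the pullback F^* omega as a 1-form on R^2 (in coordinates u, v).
F^* omega = (4*u) du + (4*v) dv

Using F^*(f dg) = (f ∘ F) d(g ∘ F), substitute each coordinate x_i by F_i(u, v) in f_i, and replace dx_i by d F_i = (∂F_i/∂u) du + (∂F_i/∂v) dv.
  For the x component: f_1(F) = 1; d F_1 = (4*u) du + (4*v) dv
  For the y component: f_2(F) = -4*u^2 - 4*v^2 - 1; d F_2 = (0) du + (0) dv
Combining and collecting du, dv coefficients:
  coeff of du: 4*u
  coeff of dv: 4*v
F^* omega = (4*u) du + (4*v) dv.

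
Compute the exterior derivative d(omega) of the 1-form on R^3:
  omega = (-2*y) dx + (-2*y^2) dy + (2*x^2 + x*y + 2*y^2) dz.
d(omega) = (2) dx ∧ dy + (4*x + y) dx ∧ dz + (x + 4*y) dy ∧ dz

For a 1-form omega = sum_i f_i dx_i, the exterior derivative is
  d(omega) = sum_{i < j} (∂f_j/∂x_i - ∂f_i/∂x_j) dx_i ∧ dx_j.
  coefficient of dx ∧ dy: ∂f_2/∂x - ∂f_1/∂y = ∂(-2*y^2)/∂x - ∂(-2*y)/∂y = 2
  coefficient of dx ∧ dz: ∂f_3/∂x - ∂f_1/∂z = ∂(2*x^2 + x*y + 2*y^2)/∂x - ∂(-2*y)/∂z = 4*x + y
  coefficient of dy ∧ dz: ∂f_3/∂y - ∂f_2/∂z = ∂(2*x^2 + x*y + 2*y^2)/∂y - ∂(-2*y^2)/∂z = x + 4*y
Assembling: d(omega) = (2) dx ∧ dy + (4*x + y) dx ∧ dz + (x + 4*y) dy ∧ dz.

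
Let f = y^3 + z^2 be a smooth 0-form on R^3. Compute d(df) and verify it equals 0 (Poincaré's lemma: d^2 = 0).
d(df) = 0

Step 1: df = sum_i (∂f/∂x_i) dx_i = (0) dx + (3*y^2) dy + (2*z) dz.
Step 2: Apply d again. Using the 1-form formula, the coefficient of dx ∧ dy in d(df) is ∂^2 f/∂x ∂y - ∂^2 f/∂y ∂x = (0) - (0) = 0 (equality of mixed partials for smooth f).
Similarly for dx ∧ dz and dy ∧ dz — all coefficients vanish. So d(df) = 0.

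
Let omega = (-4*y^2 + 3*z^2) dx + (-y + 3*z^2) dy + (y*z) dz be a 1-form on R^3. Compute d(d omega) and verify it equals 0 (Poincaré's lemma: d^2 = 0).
d(d omega) = 0

Step 1: d omega = sum_{i<j} (∂f_j/∂x_i - ∂f_i/∂x_j) dx_i ∧ dx_j:
  coeff of dx ∧ dy: 8*y
  coeff of dx ∧ dz: -6*z
  coeff of dy ∧ dz: -5*z
Step 2: Apply d again to each 2-form coefficient. The only possible 3-form in R^3 is dx ∧ dy ∧ dz, with coefficient
  ∂(coeff of dy∧dz)/∂x - ∂(coeff of dx∧dz)/∂y + ∂(coeff of dx∧dy)/∂z
  = ∂/∂x (-5*z) - ∂/∂y (-6*z) + ∂/∂z (8*y).
Each of these terms simplifies to sums of mixed partials that cancel in pairs. The result is 0 (by equality of mixed partials for smooth functions — Schwarz / Clairaut).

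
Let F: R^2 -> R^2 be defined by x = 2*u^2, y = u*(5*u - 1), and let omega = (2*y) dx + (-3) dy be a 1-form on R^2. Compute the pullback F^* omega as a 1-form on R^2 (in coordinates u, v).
F^* omega = (40*u^3 - 8*u^2 - 30*u + 3) du

Using F^*(f dg) = (f ∘ F) d(g ∘ F), substitute each coordinate x_i by F_i(u, v) in f_i, and replace dx_i by d F_i = (∂F_i/∂u) du + (∂F_i/∂v) dv.
  For the x component: f_1(F) = 2*u*(5*u - 1); d F_1 = (4*u) du + (0) dv
  For the y component: f_2(F) = -3; d F_2 = (10*u - 1) du + (0) dv
Combining and collecting du, dv coefficients:
  coeff of du: 40*u^3 - 8*u^2 - 30*u + 3
  coeff of dv: 0
F^* omega = (40*u^3 - 8*u^2 - 30*u + 3) du.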